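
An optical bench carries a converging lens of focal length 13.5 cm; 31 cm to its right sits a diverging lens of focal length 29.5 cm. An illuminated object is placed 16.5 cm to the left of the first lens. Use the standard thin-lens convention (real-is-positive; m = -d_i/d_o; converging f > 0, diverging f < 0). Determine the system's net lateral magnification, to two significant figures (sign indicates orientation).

First lens: d_i1 = 1/(1/13.5 - 1/16.5) = 74.250 cm.
m_1 = -(74.250)/16.5 = -4.5000.
This image would form 74.250 cm past lens 1, i.e. 43.250 cm beyond lens 2, so it is a virtual object for lens 2: d_o2 = 31 - 74.250 = -43.250 cm.
Second lens: d_i2 = 1/(1/(-29.5) - 1/(-43.250)) = -92.791 cm.
m_2 = -(-92.791)/(-43.250) = -2.1455.
Overall magnification: m = m_1 m_2 = 9.6545.

9.7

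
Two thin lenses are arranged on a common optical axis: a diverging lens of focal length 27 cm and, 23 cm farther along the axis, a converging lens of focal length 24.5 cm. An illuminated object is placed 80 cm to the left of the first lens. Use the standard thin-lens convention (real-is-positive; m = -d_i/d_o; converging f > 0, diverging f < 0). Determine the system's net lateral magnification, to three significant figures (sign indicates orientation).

First lens: d_i1 = 1/(1/(-27) - 1/80) = -20.187 cm.
m_1 = -(-20.187)/80 = 0.2523.
The intermediate image is virtual, 20.187 cm to the left of lens 1, so d_o2 = L - d_i1 = 23 - (-20.187) = 43.187 cm.
Second lens: d_i2 = 1/(1/24.5 - 1/(43.187)) = 56.621 cm.
m_2 = -(56.621)/(43.187) = -1.3111.
Total m = m_1 x m_2 = (0.2523)(-1.3111) = -0.3308.

-0.331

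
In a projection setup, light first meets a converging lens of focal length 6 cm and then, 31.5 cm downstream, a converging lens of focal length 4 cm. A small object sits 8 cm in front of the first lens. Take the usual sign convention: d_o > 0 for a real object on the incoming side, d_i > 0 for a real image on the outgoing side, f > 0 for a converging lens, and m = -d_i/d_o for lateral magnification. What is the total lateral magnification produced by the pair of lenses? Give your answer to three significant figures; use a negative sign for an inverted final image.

3.43

First lens: d_i1 = 1/(1/6 - 1/8) = 24.000 cm.
m_1 = -(24.000)/8 = -3.0000.
The intermediate image is 24.000 cm to the right of lens 1, so d_o2 = L - d_i1 = 31.5 - 24.000 = 7.500 cm.
Second lens: d_i2 = 1/(1/4 - 1/(7.500)) = 8.571 cm.
m_2 = -(8.571)/(7.500) = -1.1429.
Total m = m_1 x m_2 = (-3.0000)(-1.1429) = 3.4286.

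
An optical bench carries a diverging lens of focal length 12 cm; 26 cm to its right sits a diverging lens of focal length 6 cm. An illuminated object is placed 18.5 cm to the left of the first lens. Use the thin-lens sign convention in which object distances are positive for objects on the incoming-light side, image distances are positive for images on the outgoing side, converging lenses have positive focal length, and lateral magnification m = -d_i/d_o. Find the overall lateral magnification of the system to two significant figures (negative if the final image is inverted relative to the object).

First lens: d_i1 = 1/(1/(-12) - 1/18.5) = -7.279 cm.
m_1 = -(-7.279)/18.5 = 0.3934.
With d_i1 < 0 the first image is virtual and lies on the object side; the object distance for lens 2 is d_o2 = 26 - (-7.279) = 33.279 cm.
Second lens: d_i2 = 1/(1/(-6) - 1/(33.279)) = -5.083 cm.
m_2 = -(-5.083)/(33.279) = 0.1528.
Overall magnification: m = m_1 m_2 = 0.0601.

0.060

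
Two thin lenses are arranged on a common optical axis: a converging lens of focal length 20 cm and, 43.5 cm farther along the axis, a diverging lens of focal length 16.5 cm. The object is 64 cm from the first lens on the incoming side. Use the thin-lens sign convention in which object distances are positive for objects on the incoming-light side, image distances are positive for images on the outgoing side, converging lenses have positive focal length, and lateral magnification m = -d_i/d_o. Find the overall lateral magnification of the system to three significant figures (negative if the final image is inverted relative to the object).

First lens: d_i1 = 1/(1/20 - 1/64) = 29.091 cm.
m_1 = -(29.091)/64 = -0.4545.
That image sits 14.409 cm in front of the second lens, so d_o2 = 14.409 cm.
Second lens: d_i2 = 1/(1/(-16.5) - 1/(14.409)) = -7.692 cm.
m_2 = -(-7.692)/(14.409) = 0.5338.
Overall magnification: m = m_1 m_2 = -0.2426.

-0.243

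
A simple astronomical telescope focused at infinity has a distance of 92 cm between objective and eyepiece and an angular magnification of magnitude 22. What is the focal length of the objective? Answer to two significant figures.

88 cm

In normal adjustment the tube length equals f_obj + f_eye and |M| = f_obj/f_eye.
So f_obj = 22 f_eye and 22 f_eye + f_eye = 92 cm, giving f_eye = 92/23 = 4.000 cm and f_obj = 88.000 cm.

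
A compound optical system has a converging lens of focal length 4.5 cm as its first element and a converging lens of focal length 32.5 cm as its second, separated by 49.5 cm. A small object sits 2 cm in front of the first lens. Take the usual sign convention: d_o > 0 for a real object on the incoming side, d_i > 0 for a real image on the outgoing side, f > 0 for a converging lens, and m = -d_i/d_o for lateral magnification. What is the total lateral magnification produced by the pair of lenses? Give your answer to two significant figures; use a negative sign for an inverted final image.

-2.8

Lens 1: 1/d_i1 = 1/f_1 - 1/d_o1 = 1/4.5 - 1/2 = -0.27778 cm^-1, so d_i1 = -3.600 cm.
m_1 = -(-3.600)/2 = 1.8000.
With d_i1 < 0 the first image is virtual and lies on the object side; the object distance for lens 2 is d_o2 = 49.5 - (-3.600) = 53.100 cm.
Lens 2: 1/d_i2 = 1/f_2 - 1/d_o2 = 1/32.5 - 1/(53.100) = 0.01194 cm^-1, so d_i2 = 83.774 cm.
m_2 = -(83.774)/(53.100) = -1.5777.
The system's lateral magnification is m_1 m_2 = (1.8000)(-1.5777) = -2.8398.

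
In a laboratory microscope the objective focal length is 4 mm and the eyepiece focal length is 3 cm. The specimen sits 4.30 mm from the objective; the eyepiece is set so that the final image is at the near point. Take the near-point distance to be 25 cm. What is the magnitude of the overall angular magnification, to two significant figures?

120

Convert to cm: f_obj = 4 mm = 0.4 cm; d_o = 4.30 mm = 0.43 cm.
Objective: 1/d_i = 1/f_obj - 1/d_o = 1/0.4 - 1/0.43 = 0.17442 cm^-1, so d_i = 5.733 cm.
m_obj = -d_i/d_o = -5.733/0.43 = -13.333.
Eyepiece angular magnification (image at near point): M_eye = 1 + D/f_e = 1 + 25/3 = 9.333.
Overall M = m_obj x M_eye = (-13.333)(9.333) = -124.44.
|M| = 124.44.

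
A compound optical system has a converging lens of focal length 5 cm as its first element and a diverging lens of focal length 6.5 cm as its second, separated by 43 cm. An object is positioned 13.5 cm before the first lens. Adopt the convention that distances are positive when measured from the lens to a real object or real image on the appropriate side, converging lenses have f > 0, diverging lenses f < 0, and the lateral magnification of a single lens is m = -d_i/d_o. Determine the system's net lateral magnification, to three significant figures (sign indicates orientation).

-0.0920

First lens: d_i1 = 1/(1/5 - 1/13.5) = 7.941 cm.
m_1 = -(7.941)/13.5 = -0.5882.
Object distance for lens 2: d_o2 = 43 - 7.941 = 35.059 cm.
Second lens: d_i2 = 1/(1/(-6.5) - 1/(35.059)) = -5.483 cm.
m_2 = -(-5.483)/(35.059) = 0.1564.
Overall magnification: m = m_1 m_2 = -0.0920.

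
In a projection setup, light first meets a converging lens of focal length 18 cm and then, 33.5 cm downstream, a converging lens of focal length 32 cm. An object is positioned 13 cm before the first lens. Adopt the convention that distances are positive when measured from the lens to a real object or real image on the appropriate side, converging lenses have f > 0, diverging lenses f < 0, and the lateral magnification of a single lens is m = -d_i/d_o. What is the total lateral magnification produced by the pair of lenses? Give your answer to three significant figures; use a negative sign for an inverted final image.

Lens 1: 1/d_i1 = 1/f_1 - 1/d_o1 = 1/18 - 1/13 = -0.02137 cm^-1, so d_i1 = -46.800 cm.
m_1 = -(-46.800)/13 = 3.6000.
With d_i1 < 0 the first image is virtual and lies on the object side; the object distance for lens 2 is d_o2 = 33.5 - (-46.800) = 80.300 cm.
Lens 2: 1/d_i2 = 1/f_2 - 1/d_o2 = 1/32 - 1/(80.300) = 0.01880 cm^-1, so d_i2 = 53.201 cm.
m_2 = -(53.201)/(80.300) = -0.6625.
The system's lateral magnification is m_1 m_2 = (3.6000)(-0.6625) = -2.3851.

-2.39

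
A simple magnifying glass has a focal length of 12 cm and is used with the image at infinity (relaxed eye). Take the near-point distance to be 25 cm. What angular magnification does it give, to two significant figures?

M = D/f = 25/12 = 2.083.

2.1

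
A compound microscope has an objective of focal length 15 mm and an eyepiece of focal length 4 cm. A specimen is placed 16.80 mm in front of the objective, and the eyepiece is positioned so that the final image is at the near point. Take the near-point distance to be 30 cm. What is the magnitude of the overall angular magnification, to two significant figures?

Convert to cm: f_obj = 15 mm = 1.5 cm; d_o = 16.80 mm = 1.68 cm.
Objective: 1/d_i = 1/f_obj - 1/d_o = 1/1.5 - 1/1.68 = 0.07143 cm^-1, so d_i = 14.000 cm.
m_obj = -d_i/d_o = -14.000/1.68 = -8.333.
Eyepiece angular magnification (image at near point): M_eye = 1 + D/f_e = 1 + 30/4 = 8.500.
Overall M = m_obj x M_eye = (-8.333)(8.500) = -70.83.
|M| = 70.83.

71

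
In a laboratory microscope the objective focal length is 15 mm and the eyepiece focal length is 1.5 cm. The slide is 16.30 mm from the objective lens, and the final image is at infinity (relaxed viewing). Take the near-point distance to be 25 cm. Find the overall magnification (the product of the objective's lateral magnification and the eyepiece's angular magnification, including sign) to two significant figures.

-190

Convert to cm: f_obj = 15 mm = 1.5 cm; d_o = 16.30 mm = 1.63 cm.
Objective: 1/d_i = 1/f_obj - 1/d_o = 1/1.5 - 1/1.63 = 0.05317 cm^-1, so d_i = 18.808 cm.
m_obj = -d_i/d_o = -18.808/1.63 = -11.538.
Eyepiece angular magnification (image at infinity): M_eye = D/f_e = 25/1.5 = 16.667.
Overall M = m_obj x M_eye = (-11.538)(16.667) = -192.31.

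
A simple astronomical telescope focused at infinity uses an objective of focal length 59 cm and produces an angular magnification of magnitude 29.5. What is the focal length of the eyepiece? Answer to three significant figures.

|M| = f_obj/f_eye, so f_eye = f_obj/|M| = 59/29.5 = 2.000 cm.

2.00 cm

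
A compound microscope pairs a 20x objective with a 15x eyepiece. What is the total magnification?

The overall magnification of a compound microscope is the product of the objective and eyepiece magnifications:
M = M_obj x M_eye = 20 x 15 = 300.

300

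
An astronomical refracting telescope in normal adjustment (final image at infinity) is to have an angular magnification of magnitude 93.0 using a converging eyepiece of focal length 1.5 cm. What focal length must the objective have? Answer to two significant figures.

140 cm

|M| = f_obj/|f_eye|, so f_obj = |M| x |f_eye| = 93.0 x 1.5 = 139.500 cm.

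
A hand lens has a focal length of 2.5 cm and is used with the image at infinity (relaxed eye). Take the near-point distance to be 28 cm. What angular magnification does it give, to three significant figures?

11.2

M = D/f = 28/2.5 = 11.200.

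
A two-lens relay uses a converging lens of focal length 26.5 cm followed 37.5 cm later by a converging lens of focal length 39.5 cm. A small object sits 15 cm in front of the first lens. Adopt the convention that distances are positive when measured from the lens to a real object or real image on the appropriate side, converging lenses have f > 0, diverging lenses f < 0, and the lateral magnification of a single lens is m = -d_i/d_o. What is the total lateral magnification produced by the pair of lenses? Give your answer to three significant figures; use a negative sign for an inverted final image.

Applying the thin-lens equation to the first lens, 1/26.5 = 1/15 + 1/d_i1, which gives d_i1 = -34.565 cm.
Its lateral magnification is m_1 = -d_i1/d_o1 = -(-34.565)/15 = 2.3043.
With d_i1 < 0 the first image is virtual and lies on the object side; the object distance for lens 2 is d_o2 = 37.5 - (-34.565) = 72.065 cm.
Applying the thin-lens equation again with f_2 = 39.5 cm and d_o2 = 72.065 cm gives d_i2 = 87.412 cm.
m_2 = -(87.412)/(72.065) = -1.2130.
Total m = m_1 x m_2 = (2.3043)(-1.2130) = -2.7951.

-2.80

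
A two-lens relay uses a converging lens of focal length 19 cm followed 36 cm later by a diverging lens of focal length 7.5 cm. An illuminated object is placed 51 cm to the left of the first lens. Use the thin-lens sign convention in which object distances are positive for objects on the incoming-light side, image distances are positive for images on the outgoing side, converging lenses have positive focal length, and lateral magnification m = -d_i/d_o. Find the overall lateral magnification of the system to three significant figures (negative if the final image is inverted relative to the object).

-0.337

Lens 1: 1/d_i1 = 1/f_1 - 1/d_o1 = 1/19 - 1/51 = 0.03302 cm^-1, so d_i1 = 30.281 cm.
m_1 = -(30.281)/51 = -0.5938.
The intermediate image is 30.281 cm to the right of lens 1, so d_o2 = L - d_i1 = 36 - 30.281 = 5.719 cm.
Lens 2: 1/d_i2 = 1/f_2 - 1/d_o2 = 1/(-7.5) - 1/(5.719) = -0.30820 cm^-1, so d_i2 = -3.245 cm.
m_2 = -(-3.245)/(5.719) = 0.5674.
The system's lateral magnification is m_1 m_2 = (-0.5938)(0.5674) = -0.3369.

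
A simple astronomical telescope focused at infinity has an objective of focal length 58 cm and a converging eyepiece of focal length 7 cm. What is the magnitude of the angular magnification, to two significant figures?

|M| = f_obj/|f_eye| = 58/7 = 8.286.

8.3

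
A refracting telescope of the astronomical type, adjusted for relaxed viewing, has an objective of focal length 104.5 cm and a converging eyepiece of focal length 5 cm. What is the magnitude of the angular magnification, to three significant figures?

|M| = f_obj/|f_eye| = 104.5/5 = 20.900.

20.9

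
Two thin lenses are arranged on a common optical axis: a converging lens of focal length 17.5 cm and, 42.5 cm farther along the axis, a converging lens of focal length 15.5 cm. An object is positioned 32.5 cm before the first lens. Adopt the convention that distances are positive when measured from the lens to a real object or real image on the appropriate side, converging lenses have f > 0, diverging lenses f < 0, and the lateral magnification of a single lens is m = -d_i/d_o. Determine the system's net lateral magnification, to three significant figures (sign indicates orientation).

-1.66

Applying the thin-lens equation to the first lens, 1/17.5 = 1/32.5 + 1/d_i1, which gives d_i1 = 37.917 cm.
Its lateral magnification is m_1 = -d_i1/d_o1 = -(37.917)/32.5 = -1.1667.
Object distance for lens 2: d_o2 = 42.5 - 37.917 = 4.583 cm.
Applying the thin-lens equation again with f_2 = 15.5 cm and d_o2 = 4.583 cm gives d_i2 = -6.508 cm.
m_2 = -(-6.508)/(4.583) = 1.4198.
Overall magnification: m = m_1 m_2 = -1.6565.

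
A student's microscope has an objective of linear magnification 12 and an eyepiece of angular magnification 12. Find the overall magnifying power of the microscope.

The overall magnification of a compound microscope is the product of the objective and eyepiece magnifications:
M = M_obj x M_eye = 12 x 12 = 144.

144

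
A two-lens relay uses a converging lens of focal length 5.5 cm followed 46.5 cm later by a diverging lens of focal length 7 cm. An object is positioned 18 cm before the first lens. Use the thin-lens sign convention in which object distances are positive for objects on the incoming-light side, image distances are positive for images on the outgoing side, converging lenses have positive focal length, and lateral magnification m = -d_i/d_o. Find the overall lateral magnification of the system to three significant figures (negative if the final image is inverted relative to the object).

-0.0676

Applying the thin-lens equation to the first lens, 1/5.5 = 1/18 + 1/d_i1, which gives d_i1 = 7.920 cm.
Its lateral magnification is m_1 = -d_i1/d_o1 = -(7.920)/18 = -0.4400.
That image sits 38.580 cm in front of the second lens, so d_o2 = 38.580 cm.
Applying the thin-lens equation again with f_2 = -7 cm and d_o2 = 38.580 cm gives d_i2 = -5.925 cm.
m_2 = -(-5.925)/(38.580) = 0.1536.
Overall magnification: m = m_1 m_2 = -0.0676.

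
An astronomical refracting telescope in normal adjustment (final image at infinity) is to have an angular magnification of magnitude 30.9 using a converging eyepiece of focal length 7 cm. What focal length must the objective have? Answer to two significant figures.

220 cm

|M| = f_obj/|f_eye|, so f_obj = |M| x |f_eye| = 30.9 x 7 = 216.300 cm.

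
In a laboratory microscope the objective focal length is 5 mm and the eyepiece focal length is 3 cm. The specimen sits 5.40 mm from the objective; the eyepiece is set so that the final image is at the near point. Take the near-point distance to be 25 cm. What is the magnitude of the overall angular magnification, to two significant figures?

120

Convert to cm: f_obj = 5 mm = 0.5 cm; d_o = 5.40 mm = 0.54 cm.
Objective: 1/d_i = 1/f_obj - 1/d_o = 1/0.5 - 1/0.54 = 0.14815 cm^-1, so d_i = 6.750 cm.
m_obj = -d_i/d_o = -6.750/0.54 = -12.500.
Eyepiece angular magnification (image at near point): M_eye = 1 + D/f_e = 1 + 25/3 = 9.333.
Overall M = m_obj x M_eye = (-12.500)(9.333) = -116.67.
|M| = 116.67.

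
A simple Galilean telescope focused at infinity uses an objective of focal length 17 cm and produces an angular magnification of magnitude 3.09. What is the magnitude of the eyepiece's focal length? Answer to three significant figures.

|M| = f_obj/|f_eye|, so |f_eye| = f_obj/|M| = 17/3.09 = 5.502 cm.
(The eyepiece is diverging, so its signed focal length is -5.502 cm.)

5.50 cm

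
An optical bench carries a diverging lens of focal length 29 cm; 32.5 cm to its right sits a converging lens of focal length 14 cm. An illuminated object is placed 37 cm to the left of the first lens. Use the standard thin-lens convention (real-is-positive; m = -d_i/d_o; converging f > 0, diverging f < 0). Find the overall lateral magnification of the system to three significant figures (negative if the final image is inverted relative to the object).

Applying the thin-lens equation to the first lens, 1/(-29) = 1/37 + 1/d_i1, which gives d_i1 = -16.258 cm.
Its lateral magnification is m_1 = -d_i1/d_o1 = -(-16.258)/37 = 0.4394.
With d_i1 < 0 the first image is virtual and lies on the object side; the object distance for lens 2 is d_o2 = 32.5 - (-16.258) = 48.758 cm.
Applying the thin-lens equation again with f_2 = 14 cm and d_o2 = 48.758 cm gives d_i2 = 19.639 cm.
m_2 = -(19.639)/(48.758) = -0.4028.
Overall magnification: m = m_1 m_2 = -0.1770.

-0.177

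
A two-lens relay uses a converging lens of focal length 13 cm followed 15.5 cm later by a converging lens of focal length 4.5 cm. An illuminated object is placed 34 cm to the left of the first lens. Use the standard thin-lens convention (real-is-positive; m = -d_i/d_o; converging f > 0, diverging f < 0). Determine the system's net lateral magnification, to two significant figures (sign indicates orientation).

-0.28

Lens 1: 1/d_i1 = 1/f_1 - 1/d_o1 = 1/13 - 1/34 = 0.04751 cm^-1, so d_i1 = 21.048 cm.
m_1 = -(21.048)/34 = -0.6190.
This image would form 21.048 cm past lens 1, i.e. 5.548 cm beyond lens 2, so it is a virtual object for lens 2: d_o2 = 15.5 - 21.048 = -5.548 cm.
Lens 2: 1/d_i2 = 1/f_2 - 1/d_o2 = 1/4.5 - 1/(-5.548) = 0.40248 cm^-1, so d_i2 = 2.485 cm.
m_2 = -(2.485)/(-5.548) = 0.4479.
The system's lateral magnification is m_1 m_2 = (-0.6190)(0.4479) = -0.2773.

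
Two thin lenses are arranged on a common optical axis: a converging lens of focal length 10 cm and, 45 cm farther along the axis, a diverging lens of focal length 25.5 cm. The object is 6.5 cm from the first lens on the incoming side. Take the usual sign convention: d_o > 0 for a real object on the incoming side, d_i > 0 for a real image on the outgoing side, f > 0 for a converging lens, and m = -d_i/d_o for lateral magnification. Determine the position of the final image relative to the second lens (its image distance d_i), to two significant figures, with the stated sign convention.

Applying the thin-lens equation to the first lens, 1/10 = 1/6.5 + 1/d_i1, which gives d_i1 = -18.571 cm.
The intermediate image is virtual, 18.571 cm to the left of lens 1, so d_o2 = L - d_i1 = 45 - (-18.571) = 63.571 cm.
Applying the thin-lens equation again with f_2 = -25.5 cm and d_o2 = 63.571 cm gives d_i2 = -18.200 cm.

-18 cm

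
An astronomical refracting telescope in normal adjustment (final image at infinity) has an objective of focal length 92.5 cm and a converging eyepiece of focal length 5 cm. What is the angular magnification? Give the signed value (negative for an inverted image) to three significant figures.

-18.5

M = -f_obj/f_eye = -92.5/(5) = -18.500.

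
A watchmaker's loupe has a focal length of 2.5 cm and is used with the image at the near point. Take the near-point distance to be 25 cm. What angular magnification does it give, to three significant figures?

11.0

M = 1 + D/f = 1 + 25/2.5 = 11.000.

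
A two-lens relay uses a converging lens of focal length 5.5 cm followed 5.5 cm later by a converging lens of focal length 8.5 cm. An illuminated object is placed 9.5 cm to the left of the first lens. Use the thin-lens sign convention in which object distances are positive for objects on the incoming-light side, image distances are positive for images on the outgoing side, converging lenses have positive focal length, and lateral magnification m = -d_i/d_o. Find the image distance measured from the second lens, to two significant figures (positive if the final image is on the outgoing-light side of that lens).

4.0 cm

Lens 1: 1/d_i1 = 1/f_1 - 1/d_o1 = 1/5.5 - 1/9.5 = 0.07656 cm^-1, so d_i1 = 13.062 cm.
Since 13.062 cm > 5.5 cm, the first image lies past the second lens and serves as a virtual object: d_o2 = L - d_i1 = -7.562 cm.
Lens 2: 1/d_i2 = 1/f_2 - 1/d_o2 = 1/8.5 - 1/(-7.562) = 0.24988 cm^-1, so d_i2 = 4.002 cm.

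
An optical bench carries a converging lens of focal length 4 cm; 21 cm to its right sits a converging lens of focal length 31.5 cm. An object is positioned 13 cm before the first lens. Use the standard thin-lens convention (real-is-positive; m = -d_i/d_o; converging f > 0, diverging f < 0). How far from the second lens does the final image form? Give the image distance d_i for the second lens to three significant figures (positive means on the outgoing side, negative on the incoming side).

Applying the thin-lens equation to the first lens, 1/4 = 1/13 + 1/d_i1, which gives d_i1 = 5.778 cm.
The intermediate image is 5.778 cm to the right of lens 1, so d_o2 = L - d_i1 = 21 - 5.778 = 15.222 cm.
Applying the thin-lens equation again with f_2 = 31.5 cm and d_o2 = 15.222 cm gives d_i2 = -29.457 cm.

-29.5 cm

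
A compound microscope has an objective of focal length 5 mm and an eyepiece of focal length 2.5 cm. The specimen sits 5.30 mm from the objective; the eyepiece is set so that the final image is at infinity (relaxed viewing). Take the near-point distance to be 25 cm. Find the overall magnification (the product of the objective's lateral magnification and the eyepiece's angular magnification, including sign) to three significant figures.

-167

Convert to cm: f_obj = 5 mm = 0.5 cm; d_o = 5.30 mm = 0.53 cm.
Objective: 1/d_i = 1/f_obj - 1/d_o = 1/0.5 - 1/0.53 = 0.11321 cm^-1, so d_i = 8.833 cm.
m_obj = -d_i/d_o = -8.833/0.53 = -16.667.
Eyepiece angular magnification (image at infinity): M_eye = D/f_e = 25/2.5 = 10.000.
Overall M = m_obj x M_eye = (-16.667)(10.000) = -166.67.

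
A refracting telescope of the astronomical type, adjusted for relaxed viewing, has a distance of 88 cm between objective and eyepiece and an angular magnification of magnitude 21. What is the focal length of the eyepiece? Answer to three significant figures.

4.00 cm

In normal adjustment the tube length equals f_obj + f_eye and |M| = f_obj/f_eye.
So f_obj = 21 f_eye and 21 f_eye + f_eye = 88 cm, giving f_eye = 88/22 = 4.000 cm and f_obj = 84.000 cm.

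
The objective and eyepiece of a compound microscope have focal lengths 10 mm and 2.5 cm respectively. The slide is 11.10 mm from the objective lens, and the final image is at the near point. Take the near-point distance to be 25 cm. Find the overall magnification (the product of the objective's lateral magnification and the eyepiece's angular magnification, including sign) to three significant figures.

-100

Convert to cm: f_obj = 10 mm = 1 cm; d_o = 11.10 mm = 1.11 cm.
Objective: 1/d_i = 1/f_obj - 1/d_o = 1/1 - 1/1.11 = 0.09910 cm^-1, so d_i = 10.091 cm.
m_obj = -d_i/d_o = -10.091/1.11 = -9.091.
Eyepiece angular magnification (image at near point): M_eye = 1 + D/f_e = 1 + 25/2.5 = 11.000.
Overall M = m_obj x M_eye = (-9.091)(11.000) = -100.00.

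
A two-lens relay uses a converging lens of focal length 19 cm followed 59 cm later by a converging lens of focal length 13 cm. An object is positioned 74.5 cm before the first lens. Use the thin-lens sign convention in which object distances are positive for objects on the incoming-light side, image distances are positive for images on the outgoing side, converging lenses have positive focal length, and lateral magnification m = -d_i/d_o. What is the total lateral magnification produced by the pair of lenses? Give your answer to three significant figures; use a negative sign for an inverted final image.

First lens: d_i1 = 1/(1/19 - 1/74.5) = 25.505 cm.
m_1 = -(25.505)/74.5 = -0.3423.
The intermediate image is 25.505 cm to the right of lens 1, so d_o2 = L - d_i1 = 59 - 25.505 = 33.495 cm.
Second lens: d_i2 = 1/(1/13 - 1/(33.495)) = 21.246 cm.
m_2 = -(21.246)/(33.495) = -0.6343.
The system's lateral magnification is m_1 m_2 = (-0.3423)(-0.6343) = 0.2171.

0.217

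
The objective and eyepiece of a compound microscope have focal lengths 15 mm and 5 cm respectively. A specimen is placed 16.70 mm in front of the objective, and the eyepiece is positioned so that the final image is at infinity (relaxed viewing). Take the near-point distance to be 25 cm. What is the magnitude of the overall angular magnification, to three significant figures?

44.1

Convert to cm: f_obj = 15 mm = 1.5 cm; d_o = 16.70 mm = 1.67 cm.
Objective: 1/d_i = 1/f_obj - 1/d_o = 1/1.5 - 1/1.67 = 0.06786 cm^-1, so d_i = 14.735 cm.
m_obj = -d_i/d_o = -14.735/1.67 = -8.824.
Eyepiece angular magnification (image at infinity): M_eye = D/f_e = 25/5 = 5.000.
Overall M = m_obj x M_eye = (-8.824)(5.000) = -44.12.
|M| = 44.12.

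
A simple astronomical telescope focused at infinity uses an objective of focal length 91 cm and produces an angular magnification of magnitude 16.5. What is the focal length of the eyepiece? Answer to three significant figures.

5.52 cm

|M| = f_obj/f_eye, so f_eye = f_obj/|M| = 91/16.5 = 5.515 cm.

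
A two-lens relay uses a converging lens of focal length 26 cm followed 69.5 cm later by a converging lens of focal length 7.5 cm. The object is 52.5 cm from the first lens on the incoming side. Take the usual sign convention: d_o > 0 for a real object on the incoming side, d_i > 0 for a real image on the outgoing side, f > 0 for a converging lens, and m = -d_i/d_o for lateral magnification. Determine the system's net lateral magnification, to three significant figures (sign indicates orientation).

0.701

Applying the thin-lens equation to the first lens, 1/26 = 1/52.5 + 1/d_i1, which gives d_i1 = 51.509 cm.
Its lateral magnification is m_1 = -d_i1/d_o1 = -(51.509)/52.5 = -0.9811.
The intermediate image is 51.509 cm to the right of lens 1, so d_o2 = L - d_i1 = 69.5 - 51.509 = 17.991 cm.
Applying the thin-lens equation again with f_2 = 7.5 cm and d_o2 = 17.991 cm gives d_i2 = 12.862 cm.
m_2 = -(12.862)/(17.991) = -0.7149.
Overall magnification: m = m_1 m_2 = 0.7014.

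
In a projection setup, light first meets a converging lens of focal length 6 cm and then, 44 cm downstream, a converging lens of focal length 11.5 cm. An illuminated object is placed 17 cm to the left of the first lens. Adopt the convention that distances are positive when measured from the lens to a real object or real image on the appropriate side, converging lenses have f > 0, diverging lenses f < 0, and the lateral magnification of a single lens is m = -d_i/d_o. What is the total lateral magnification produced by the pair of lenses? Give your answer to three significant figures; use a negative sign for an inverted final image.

0.270

Applying the thin-lens equation to the first lens, 1/6 = 1/17 + 1/d_i1, which gives d_i1 = 9.273 cm.
Its lateral magnification is m_1 = -d_i1/d_o1 = -(9.273)/17 = -0.5455.
The intermediate image is 9.273 cm to the right of lens 1, so d_o2 = L - d_i1 = 44 - 9.273 = 34.727 cm.
Applying the thin-lens equation again with f_2 = 11.5 cm and d_o2 = 34.727 cm gives d_i2 = 17.194 cm.
m_2 = -(17.194)/(34.727) = -0.4951.
Overall magnification: m = m_1 m_2 = 0.2701.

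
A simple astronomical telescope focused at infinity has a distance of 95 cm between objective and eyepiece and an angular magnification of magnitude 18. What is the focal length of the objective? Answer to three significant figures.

90.0 cm

In normal adjustment the tube length equals f_obj + f_eye and |M| = f_obj/f_eye.
So f_obj = 18 f_eye and 18 f_eye + f_eye = 95 cm, giving f_eye = 95/19 = 5.000 cm and f_obj = 90.000 cm.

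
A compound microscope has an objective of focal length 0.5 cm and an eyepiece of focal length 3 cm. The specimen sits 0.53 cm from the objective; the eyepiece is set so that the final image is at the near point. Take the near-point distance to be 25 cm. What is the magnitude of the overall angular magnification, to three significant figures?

Objective: 1/d_i = 1/f_obj - 1/d_o = 1/0.5 - 1/0.53 = 0.11321 cm^-1, so d_i = 8.833 cm.
m_obj = -d_i/d_o = -8.833/0.53 = -16.667.
Eyepiece angular magnification (image at near point): M_eye = 1 + D/f_e = 1 + 25/3 = 9.333.
Overall M = m_obj x M_eye = (-16.667)(9.333) = -155.56.
|M| = 155.56.

156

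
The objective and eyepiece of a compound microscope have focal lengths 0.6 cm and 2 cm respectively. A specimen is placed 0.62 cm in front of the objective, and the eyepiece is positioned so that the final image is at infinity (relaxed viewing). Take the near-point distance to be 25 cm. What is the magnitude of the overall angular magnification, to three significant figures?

375

Objective: 1/d_i = 1/f_obj - 1/d_o = 1/0.6 - 1/0.62 = 0.05376 cm^-1, so d_i = 18.600 cm.
m_obj = -d_i/d_o = -18.600/0.62 = -30.000.
Eyepiece angular magnification (image at infinity): M_eye = D/f_e = 25/2 = 12.500.
Overall M = m_obj x M_eye = (-30.000)(12.500) = -375.00.
|M| = 375.00.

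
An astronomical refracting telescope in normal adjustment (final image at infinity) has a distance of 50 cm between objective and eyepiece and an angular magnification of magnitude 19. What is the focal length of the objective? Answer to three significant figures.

In normal adjustment the tube length equals f_obj + f_eye and |M| = f_obj/f_eye.
So f_obj = 19 f_eye and 19 f_eye + f_eye = 50 cm, giving f_eye = 50/20 = 2.500 cm and f_obj = 47.500 cm.

47.5 cm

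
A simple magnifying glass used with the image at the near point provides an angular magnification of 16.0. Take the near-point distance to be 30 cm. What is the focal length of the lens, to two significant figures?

For the image at the near point, M = 1 + D/f.
f = D/(M - 1) = 30/(16.0 - 1) = 2.000 cm.

2.0 cm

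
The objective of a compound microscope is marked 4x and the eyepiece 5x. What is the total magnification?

20

The overall magnification of a compound microscope is the product of the objective and eyepiece magnifications:
M = M_obj x M_eye = 4 x 5 = 20.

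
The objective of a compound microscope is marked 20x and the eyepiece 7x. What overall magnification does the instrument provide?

The overall magnification of a compound microscope is the product of the objective and eyepiece magnifications:
M = M_obj x M_eye = 20 x 7 = 140.

140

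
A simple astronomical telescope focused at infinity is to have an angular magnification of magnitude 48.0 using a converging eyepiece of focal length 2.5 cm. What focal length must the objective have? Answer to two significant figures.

120 cm

|M| = f_obj/|f_eye|, so f_obj = |M| x |f_eye| = 48.0 x 2.5 = 120.000 cm.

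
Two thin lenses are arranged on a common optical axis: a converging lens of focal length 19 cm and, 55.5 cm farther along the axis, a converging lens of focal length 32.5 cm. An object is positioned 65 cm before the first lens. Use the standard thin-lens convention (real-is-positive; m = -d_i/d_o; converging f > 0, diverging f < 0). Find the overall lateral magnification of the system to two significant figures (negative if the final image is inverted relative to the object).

Applying the thin-lens equation to the first lens, 1/19 = 1/65 + 1/d_i1, which gives d_i1 = 26.848 cm.
Its lateral magnification is m_1 = -d_i1/d_o1 = -(26.848)/65 = -0.4130.
Object distance for lens 2: d_o2 = 55.5 - 26.848 = 28.652 cm.
Applying the thin-lens equation again with f_2 = 32.5 cm and d_o2 = 28.652 cm gives d_i2 = -242.006 cm.
m_2 = -(-242.006)/(28.652) = 8.4463.
Overall magnification: m = m_1 m_2 = -3.4887.

-3.5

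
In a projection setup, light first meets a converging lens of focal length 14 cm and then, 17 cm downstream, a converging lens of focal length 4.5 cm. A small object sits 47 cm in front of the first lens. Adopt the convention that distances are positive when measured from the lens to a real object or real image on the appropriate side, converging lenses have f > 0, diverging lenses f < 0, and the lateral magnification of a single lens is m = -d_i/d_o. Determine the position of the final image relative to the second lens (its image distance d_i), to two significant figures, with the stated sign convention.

1.8 cm

Applying the thin-lens equation to the first lens, 1/14 = 1/47 + 1/d_i1, which gives d_i1 = 19.939 cm.
This image would form 19.939 cm past lens 1, i.e. 2.939 cm beyond lens 2, so it is a virtual object for lens 2: d_o2 = 17 - 19.939 = -2.939 cm.
Applying the thin-lens equation again with f_2 = 4.5 cm and d_o2 = -2.939 cm gives d_i2 = 1.778 cm.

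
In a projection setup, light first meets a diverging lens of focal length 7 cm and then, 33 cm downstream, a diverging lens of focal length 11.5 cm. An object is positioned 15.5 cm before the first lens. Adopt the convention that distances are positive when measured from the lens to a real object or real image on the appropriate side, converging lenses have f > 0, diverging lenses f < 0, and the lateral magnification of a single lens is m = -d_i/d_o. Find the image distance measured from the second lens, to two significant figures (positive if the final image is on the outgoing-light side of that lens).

-8.8 cm

Lens 1: 1/d_i1 = 1/f_1 - 1/d_o1 = 1/(-7) - 1/15.5 = -0.20737 cm^-1, so d_i1 = -4.822 cm.
The intermediate image is virtual, 4.822 cm to the left of lens 1, so d_o2 = L - d_i1 = 33 - (-4.822) = 37.822 cm.
Lens 2: 1/d_i2 = 1/f_2 - 1/d_o2 = 1/(-11.5) - 1/(37.822) = -0.11340 cm^-1, so d_i2 = -8.819 cm.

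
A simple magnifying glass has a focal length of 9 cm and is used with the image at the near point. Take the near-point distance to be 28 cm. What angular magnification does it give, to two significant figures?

M = 1 + D/f = 1 + 28/9 = 4.111.

4.1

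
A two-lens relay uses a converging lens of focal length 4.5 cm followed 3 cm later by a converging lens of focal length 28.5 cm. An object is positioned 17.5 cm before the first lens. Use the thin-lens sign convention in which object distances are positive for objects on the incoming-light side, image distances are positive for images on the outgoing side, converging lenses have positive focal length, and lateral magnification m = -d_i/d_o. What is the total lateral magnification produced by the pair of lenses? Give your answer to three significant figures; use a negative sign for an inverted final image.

First lens: d_i1 = 1/(1/4.5 - 1/17.5) = 6.058 cm.
m_1 = -(6.058)/17.5 = -0.3462.
Since 6.058 cm > 3 cm, the first image lies past the second lens and serves as a virtual object: d_o2 = L - d_i1 = -3.058 cm.
Second lens: d_i2 = 1/(1/28.5 - 1/(-3.058)) = 2.761 cm.
m_2 = -(2.761)/(-3.058) = 0.9031.
Overall magnification: m = m_1 m_2 = -0.3126.

-0.313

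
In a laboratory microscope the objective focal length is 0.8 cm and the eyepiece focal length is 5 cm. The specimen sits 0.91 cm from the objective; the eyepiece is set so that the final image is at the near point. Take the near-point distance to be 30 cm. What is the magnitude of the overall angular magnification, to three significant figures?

50.9

Objective: 1/d_i = 1/f_obj - 1/d_o = 1/0.8 - 1/0.91 = 0.15110 cm^-1, so d_i = 6.618 cm.
m_obj = -d_i/d_o = -6.618/0.91 = -7.273.
Eyepiece angular magnification (image at near point): M_eye = 1 + D/f_e = 1 + 30/5 = 7.000.
Overall M = m_obj x M_eye = (-7.273)(7.000) = -50.91.
|M| = 50.91.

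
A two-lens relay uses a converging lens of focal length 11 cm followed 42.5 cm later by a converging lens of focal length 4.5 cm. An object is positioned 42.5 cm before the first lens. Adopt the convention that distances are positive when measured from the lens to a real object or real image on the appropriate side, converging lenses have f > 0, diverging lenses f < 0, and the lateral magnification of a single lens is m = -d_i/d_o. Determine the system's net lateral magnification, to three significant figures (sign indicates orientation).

0.0679

Applying the thin-lens equation to the first lens, 1/11 = 1/42.5 + 1/d_i1, which gives d_i1 = 14.841 cm.
Its lateral magnification is m_1 = -d_i1/d_o1 = -(14.841)/42.5 = -0.3492.
Object distance for lens 2: d_o2 = 42.5 - 14.841 = 27.659 cm.
Applying the thin-lens equation again with f_2 = 4.5 cm and d_o2 = 27.659 cm gives d_i2 = 5.374 cm.
m_2 = -(5.374)/(27.659) = -0.1943.
Overall magnification: m = m_1 m_2 = 0.0679.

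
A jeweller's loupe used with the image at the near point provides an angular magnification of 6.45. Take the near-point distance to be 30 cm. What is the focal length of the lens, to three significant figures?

For the image at the near point, M = 1 + D/f.
f = D/(M - 1) = 30/(6.45 - 1) = 5.505 cm.

5.50 cm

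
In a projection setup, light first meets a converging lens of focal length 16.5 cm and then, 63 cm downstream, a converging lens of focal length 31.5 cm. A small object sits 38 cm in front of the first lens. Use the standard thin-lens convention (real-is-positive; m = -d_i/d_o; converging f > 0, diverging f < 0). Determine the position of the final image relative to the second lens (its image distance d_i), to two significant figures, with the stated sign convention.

460 cm

Lens 1: 1/d_i1 = 1/f_1 - 1/d_o1 = 1/16.5 - 1/38 = 0.03429 cm^-1, so d_i1 = 29.163 cm.
That image sits 33.837 cm in front of the second lens, so d_o2 = 33.837 cm.
Lens 2: 1/d_i2 = 1/f_2 - 1/d_o2 = 1/31.5 - 1/(33.837) = 0.00219 cm^-1, so d_i2 = 456.045 cm.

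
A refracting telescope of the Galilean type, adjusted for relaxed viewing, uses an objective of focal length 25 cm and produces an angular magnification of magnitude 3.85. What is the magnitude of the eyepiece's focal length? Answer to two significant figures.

|M| = f_obj/|f_eye|, so |f_eye| = f_obj/|M| = 25/3.85 = 6.494 cm.
(The eyepiece is diverging, so its signed focal length is -6.494 cm.)

6.5 cm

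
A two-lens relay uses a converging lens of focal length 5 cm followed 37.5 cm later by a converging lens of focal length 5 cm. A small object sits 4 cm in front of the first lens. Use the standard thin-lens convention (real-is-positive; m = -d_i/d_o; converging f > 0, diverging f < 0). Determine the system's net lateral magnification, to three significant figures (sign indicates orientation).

-0.476

First lens: d_i1 = 1/(1/5 - 1/4) = -20.000 cm.
m_1 = -(-20.000)/4 = 5.0000.
The intermediate image is virtual, 20.000 cm to the left of lens 1, so d_o2 = L - d_i1 = 37.5 - (-20.000) = 57.500 cm.
Second lens: d_i2 = 1/(1/5 - 1/(57.500)) = 5.476 cm.
m_2 = -(5.476)/(57.500) = -0.0952.
Overall magnification: m = m_1 m_2 = -0.4762.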